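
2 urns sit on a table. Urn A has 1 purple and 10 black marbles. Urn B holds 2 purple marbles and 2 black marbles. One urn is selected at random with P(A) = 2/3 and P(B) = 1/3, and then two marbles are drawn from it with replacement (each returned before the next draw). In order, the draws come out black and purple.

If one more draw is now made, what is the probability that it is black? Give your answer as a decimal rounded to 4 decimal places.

Compute the likelihood of the observed sequence for each case: P(data | urn A) = (10/11)(1/11) = 10/121; P(data | urn B) = (2/4)(2/4) = 1/4.
Multiplying each by its prior: 2/3 · 10/121 = 20/363, 1/3 · 1/4 = 1/12; these sum to 67/484.
Dividing through by the total gives posterior P(urn A | data) = 0.39801, P(urn B | data) = 0.60199.
So P(black next | data) = Σ P(black next | H) P(H | data) = (10/11)(0.39801) + (1/2)(0.60199) = 0.66282.

0.6628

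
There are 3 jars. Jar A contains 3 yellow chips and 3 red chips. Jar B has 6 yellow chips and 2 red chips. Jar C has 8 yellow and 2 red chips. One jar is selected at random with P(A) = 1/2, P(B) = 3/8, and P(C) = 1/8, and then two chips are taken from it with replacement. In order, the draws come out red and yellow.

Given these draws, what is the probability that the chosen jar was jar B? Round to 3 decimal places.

0.327

Compute the likelihood of the observed sequence for each case: P(data | jar A) = (3/6)(3/6) = 0.25; P(data | jar B) = (2/8)(6/8) = 0.1875; P(data | jar C) = (2/10)(8/10) = 0.16.
Multiplying each by its prior: 1/2 · 0.25 = 0.125, 3/8 · 0.1875 = 0.070312, 1/8 · 0.16 = 0.02; with total 0.21531.
Therefore the posterior P(jar B | data) = (0.070312) / (0.21531) = 0.32656.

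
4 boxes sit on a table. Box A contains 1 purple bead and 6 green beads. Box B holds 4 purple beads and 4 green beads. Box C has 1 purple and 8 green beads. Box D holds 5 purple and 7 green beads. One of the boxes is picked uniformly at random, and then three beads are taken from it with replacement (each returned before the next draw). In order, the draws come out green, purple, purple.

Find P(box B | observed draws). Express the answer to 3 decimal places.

The likelihood of the observed sequence under each hypothesis: P(data | box A) = (6/7)(1/7)(1/7) = 0.017493; P(data | box B) = (4/8)(4/8)(4/8) = 0.125; P(data | box C) = (8/9)(1/9)(1/9) = 0.010974; P(data | box D) = (7/12)(5/12)(5/12) = 0.10127.
The prior-weighted likelihoods are 1/4 · 0.017493 = 0.0043732, 1/4 · 0.125 = 0.03125, 1/4 · 0.010974 = 0.0027435, 1/4 · 0.10127 = 0.025318; with total 0.063685.
So P(box B | data) = (0.03125) / (0.063685) = 0.4907.

0.491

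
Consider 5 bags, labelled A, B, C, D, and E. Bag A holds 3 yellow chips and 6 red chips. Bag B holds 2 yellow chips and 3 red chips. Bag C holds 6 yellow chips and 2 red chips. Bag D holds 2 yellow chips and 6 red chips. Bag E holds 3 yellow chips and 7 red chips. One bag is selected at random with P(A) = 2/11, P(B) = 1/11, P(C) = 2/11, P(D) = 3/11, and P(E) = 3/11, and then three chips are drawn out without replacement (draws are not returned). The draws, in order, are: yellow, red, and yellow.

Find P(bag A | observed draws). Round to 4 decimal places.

0.1619

Under each hypothesis, the probability of the observed sequence is: P(data | bag A) = (3/9)(6/8)(2/7) = 0.071429; P(data | bag B) = (2/5)(3/4)(1/3) = 0.1; P(data | bag C) = (6/8)(2/7)(5/6) = 0.17857; P(data | bag D) = (2/8)(6/7)(1/6) = 0.035714; P(data | bag E) = (3/10)(7/9)(2/8) = 0.058333.
Multiplying each by its prior: 2/11 · 0.071429 = 0.012987, 1/11 · 0.1 = 0.0090909, 2/11 · 0.17857 = 0.032468, 3/11 · 0.035714 = 0.0097403, 3/11 · 0.058333 = 0.015909; with total 0.080195.
So P(bag A | data) = (0.012987) / (0.080195) = 0.16194.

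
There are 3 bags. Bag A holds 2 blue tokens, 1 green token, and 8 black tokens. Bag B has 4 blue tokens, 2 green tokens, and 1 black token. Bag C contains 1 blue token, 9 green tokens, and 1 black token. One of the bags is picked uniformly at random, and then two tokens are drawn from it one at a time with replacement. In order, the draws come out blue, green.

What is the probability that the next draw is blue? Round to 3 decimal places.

Compute the likelihood of the observed sequence for each case: P(data | bag A) = (2/11)(1/11) = 0.016529; P(data | bag B) = (4/7)(2/7) = 0.16327; P(data | bag C) = (1/11)(9/11) = 0.07438.
Multiplying each by its prior: 1/3 · 0.016529 = 0.0055096, 1/3 · 0.16327 = 0.054422, 1/3 · 0.07438 = 0.024793; with total 0.084725.
The posterior is then P(bag A | data) = 0.06503, P(bag B | data) = 0.64234, P(bag C | data) = 0.29263.
The predictive probability is P(blue next | data) = (2/11)(0.06503) + (4/7)(0.64234) + (1/11)(0.29263) = 0.40548.

0.405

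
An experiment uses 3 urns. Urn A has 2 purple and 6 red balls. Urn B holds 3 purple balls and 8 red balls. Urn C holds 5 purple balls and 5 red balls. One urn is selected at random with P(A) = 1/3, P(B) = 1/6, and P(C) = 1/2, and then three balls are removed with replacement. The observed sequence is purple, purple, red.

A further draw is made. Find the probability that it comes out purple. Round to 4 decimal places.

0.4317

For each hypothesis, P(data | H) works out to: P(data | urn A) = (2/8)(2/8)(6/8) = 0.046875; P(data | urn B) = (3/11)(3/11)(8/11) = 0.054095; P(data | urn C) = (5/10)(5/10)(5/10) = 0.125.
Multiplying each by its prior: 1/3 · 0.046875 = 0.015625, 1/6 · 0.054095 = 0.0090158, 1/2 · 0.125 = 0.0625; these sum to 0.087141.
The posterior is then P(urn A | data) = 0.17931, P(urn B | data) = 0.10346, P(urn C | data) = 0.71723.
Averaging over the posterior, P(purple next | data) = (1/4)(0.17931) + (3/11)(0.10346) + (1/2)(0.71723) = 0.43166.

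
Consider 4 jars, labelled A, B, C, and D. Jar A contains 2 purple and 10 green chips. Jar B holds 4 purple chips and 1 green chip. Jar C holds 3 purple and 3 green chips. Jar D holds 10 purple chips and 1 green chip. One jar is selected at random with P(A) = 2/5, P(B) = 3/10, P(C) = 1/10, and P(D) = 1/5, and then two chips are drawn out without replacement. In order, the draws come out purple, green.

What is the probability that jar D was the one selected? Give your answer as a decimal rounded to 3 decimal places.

For each hypothesis, P(data | H) works out to: P(data | jar A) = (2/12)(10/11) = 0.15152; P(data | jar B) = (4/5)(1/4) = 0.2; P(data | jar C) = (3/6)(3/5) = 0.3; P(data | jar D) = (10/11)(1/10) = 0.090909.
Multiplying each by its prior: 2/5 · 0.15152 = 0.060606, 3/10 · 0.2 = 0.06, 1/10 · 0.3 = 0.03, 1/5 · 0.090909 = 0.018182; summing to 0.16879.
By Bayes' rule, P(jar D | data) = (0.018182) / (0.16879) = 0.10772.

0.108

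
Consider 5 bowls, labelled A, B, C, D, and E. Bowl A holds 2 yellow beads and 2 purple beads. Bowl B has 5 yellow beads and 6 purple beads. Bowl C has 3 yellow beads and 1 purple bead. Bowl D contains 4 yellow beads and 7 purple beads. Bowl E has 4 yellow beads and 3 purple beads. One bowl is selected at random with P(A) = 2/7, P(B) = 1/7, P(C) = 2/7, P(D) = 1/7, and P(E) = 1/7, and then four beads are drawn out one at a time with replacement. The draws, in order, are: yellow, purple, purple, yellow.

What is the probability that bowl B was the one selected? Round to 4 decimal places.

The likelihood of the observed sequence under each hypothesis: P(data | bowl A) = (2/4)(2/4)(2/4)(2/4) = 0.0625; P(data | bowl B) = (5/11)(6/11)(6/11)(5/11) = 0.061471; P(data | bowl C) = (3/4)(1/4)(1/4)(3/4) = 0.035156; P(data | bowl D) = (4/11)(7/11)(7/11)(4/11) = 0.053548; P(data | bowl E) = (4/7)(3/7)(3/7)(4/7) = 0.059975.
Multiplying each by its prior: 2/7 · 0.0625 = 0.017857, 1/7 · 0.061471 = 0.0087816, 2/7 · 0.035156 = 0.010045, 1/7 · 0.053548 = 0.0076498, 1/7 · 0.059975 = 0.0085679; with total 0.052901.
By Bayes' rule, P(bowl B | data) = (0.0087816) / (0.052901) = 0.166.

0.1660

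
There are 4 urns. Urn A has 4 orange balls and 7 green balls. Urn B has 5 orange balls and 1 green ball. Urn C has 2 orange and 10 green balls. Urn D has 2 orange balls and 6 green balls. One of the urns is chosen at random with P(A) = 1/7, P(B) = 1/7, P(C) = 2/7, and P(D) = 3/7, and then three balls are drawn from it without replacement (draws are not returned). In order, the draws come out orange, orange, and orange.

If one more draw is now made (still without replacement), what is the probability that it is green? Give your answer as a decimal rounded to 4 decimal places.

0.3584

Compute the likelihood of the observed sequence for each case: P(data | urn A) = (4/11)(3/10)(2/9) = 0.024242; P(data | urn B) = (5/6)(4/5)(3/4) = 0.5; P(data | urn C) = (2/12)(1/11)(0/10) = 0; P(data | urn D) = (2/8)(1/7)(0/6) = 0.
Weighting by the prior gives 1/7 · 0.024242 = 0.0034632, 1/7 · 0.5 = 0.071429, 2/7 · 0 = 0, 3/7 · 0 = 0; these sum to 0.074892.
Normalising, the posterior is P(urn A | data) = 0.046243, P(urn B | data) = 0.95376, P(urn C | data) = 0, P(urn D | data) = 0.
The predictive probability is P(green next | data) = (7/8)(0.046243) + (1/3)(0.95376) = 0.35838.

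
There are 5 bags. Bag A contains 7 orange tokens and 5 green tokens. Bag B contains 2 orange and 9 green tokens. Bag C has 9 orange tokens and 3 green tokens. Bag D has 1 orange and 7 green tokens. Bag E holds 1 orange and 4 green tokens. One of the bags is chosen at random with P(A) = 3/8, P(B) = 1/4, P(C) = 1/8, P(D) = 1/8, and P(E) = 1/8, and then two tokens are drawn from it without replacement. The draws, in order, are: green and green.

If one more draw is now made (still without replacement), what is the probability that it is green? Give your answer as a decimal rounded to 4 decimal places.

0.6914

The likelihood of the observed sequence under each hypothesis: P(data | bag A) = (5/12)(4/11) = 5/33; P(data | bag B) = (9/11)(8/10) = 36/55; P(data | bag C) = (3/12)(2/11) = 1/22; P(data | bag D) = (7/8)(6/7) = 3/4; P(data | bag E) = (4/5)(3/4) = 3/5.
Multiplying each by its prior: 3/8 · 5/33 = 5/88, 1/4 · 36/55 = 9/55, 1/8 · 1/22 = 1/176, 1/8 · 3/4 = 3/32, 1/8 · 3/5 = 3/40; these sum to 139/352.
The posterior is then P(bag A | data) = 0.14388, P(bag B | data) = 0.41439, P(bag C | data) = 0.014388, P(bag D | data) = 0.23741, P(bag E | data) = 0.18993.
The predictive probability is P(green next | data) = (3/10)(0.14388) + (7/9)(0.41439) + (1/10)(0.014388) + (5/6)(0.23741) + (2/3)(0.18993) = 0.69137.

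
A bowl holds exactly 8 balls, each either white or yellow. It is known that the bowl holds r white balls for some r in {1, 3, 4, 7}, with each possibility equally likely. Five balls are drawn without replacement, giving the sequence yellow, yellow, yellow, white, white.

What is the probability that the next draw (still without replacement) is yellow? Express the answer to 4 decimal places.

0.5185

For each hypothesis, P(data | H) works out to: P(data | r = 1) = (7/8)(6/7)(5/6)(1/5)(0/4) = 0; P(data | r = 3) = (5/8)(4/7)(3/6)(3/5)(2/4) = 0.053571; P(data | r = 4) = (4/8)(3/7)(2/6)(4/5)(3/4) = 0.042857; P(data | r = 7) = (1/8)(0/7) = 0.
Multiplying each by its prior: 1/4 · 0 = 0, 1/4 · 0.053571 = 0.013393, 1/4 · 0.042857 = 0.010714, 1/4 · 0 = 0; summing to 0.024107.
Normalising, the posterior is P(r = 1 | data) = 0, P(r = 3 | data) = 0.55556, P(r = 4 | data) = 0.44444, P(r = 7 | data) = 0.
Averaging over the posterior, P(yellow next | data) = (2/3)(0.55556) + (1/3)(0.44444) = 0.51852.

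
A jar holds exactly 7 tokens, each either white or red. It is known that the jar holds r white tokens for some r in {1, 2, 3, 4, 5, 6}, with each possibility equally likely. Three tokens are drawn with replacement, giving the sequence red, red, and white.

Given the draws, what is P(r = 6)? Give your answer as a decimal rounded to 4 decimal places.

0.0306

Compute the likelihood of the observed sequence for each case: P(data | r = 1) = (6/7)(6/7)(1/7) = 0.10496; P(data | r = 2) = (5/7)(5/7)(2/7) = 0.14577; P(data | r = 3) = (4/7)(4/7)(3/7) = 0.13994; P(data | r = 4) = (3/7)(3/7)(4/7) = 0.10496; P(data | r = 5) = (2/7)(2/7)(5/7) = 0.058309; P(data | r = 6) = (1/7)(1/7)(6/7) = 0.017493.
Weighting by the prior gives 1/6 · 0.10496 = 0.017493, 1/6 · 0.14577 = 0.024295, 1/6 · 0.13994 = 0.023324, 1/6 · 0.10496 = 0.017493, 1/6 · 0.058309 = 0.0097182, 1/6 · 0.017493 = 0.0029155; with total 0.095238.
Hence P(r = 6 | data) = (0.0029155) / (0.095238) = 0.030612.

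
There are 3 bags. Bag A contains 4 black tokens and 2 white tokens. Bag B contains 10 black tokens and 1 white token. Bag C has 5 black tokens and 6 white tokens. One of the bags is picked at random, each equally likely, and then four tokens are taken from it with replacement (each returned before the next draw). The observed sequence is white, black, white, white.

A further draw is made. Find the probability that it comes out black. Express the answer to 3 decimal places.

0.511

Compute the likelihood of the observed sequence for each case: P(data | bag A) = (2/6)(4/6)(2/6)(2/6) = 0.024691; P(data | bag B) = (1/11)(10/11)(1/11)(1/11) = 0.00068301; P(data | bag C) = (6/11)(5/11)(6/11)(6/11) = 0.073765.
Weighting by the prior gives 1/3 · 0.024691 = 0.0082305, 1/3 · 0.00068301 = 0.00022767, 1/3 · 0.073765 = 0.024588; summing to 0.033047.
Dividing through by the total gives posterior P(bag A | data) = 0.24906, P(bag B | data) = 0.0068894, P(bag C | data) = 0.74405.
Averaging over the posterior, P(black next | data) = (2/3)(0.24906) + (10/11)(0.0068894) + (5/11)(0.74405) = 0.51051.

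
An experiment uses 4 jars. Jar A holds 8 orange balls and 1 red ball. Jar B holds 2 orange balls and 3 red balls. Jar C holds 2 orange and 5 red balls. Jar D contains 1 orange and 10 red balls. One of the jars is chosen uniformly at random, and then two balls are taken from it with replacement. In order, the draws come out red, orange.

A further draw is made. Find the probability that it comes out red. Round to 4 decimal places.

Under each hypothesis, the probability of the observed sequence is: P(data | jar A) = (1/9)(8/9) = 0.098765; P(data | jar B) = (3/5)(2/5) = 0.24; P(data | jar C) = (5/7)(2/7) = 0.20408; P(data | jar D) = (10/11)(1/11) = 0.082645.
Multiplying each by its prior: 1/4 · 0.098765 = 0.024691, 1/4 · 0.24 = 0.06, 1/4 · 0.20408 = 0.05102, 1/4 · 0.082645 = 0.020661; summing to 0.15637.
The posterior is then P(jar A | data) = 0.1579, P(jar B | data) = 0.3837, P(jar C | data) = 0.32627, P(jar D | data) = 0.13213.
So P(red next | data) = Σ P(red next | H) P(H | data) = (1/9)(0.1579) + (3/5)(0.3837) + (5/7)(0.32627) + (10/11)(0.13213) = 0.60093.

0.6009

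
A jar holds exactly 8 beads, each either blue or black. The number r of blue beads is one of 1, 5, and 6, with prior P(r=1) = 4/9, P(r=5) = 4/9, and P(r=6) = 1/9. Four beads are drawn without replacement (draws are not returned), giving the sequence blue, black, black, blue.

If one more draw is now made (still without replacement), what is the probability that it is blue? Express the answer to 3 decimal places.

Under each hypothesis, the probability of the observed sequence is: P(data | r = 1) = (1/8)(7/7)(6/6)(0/5) = 0; P(data | r = 5) = (5/8)(3/7)(2/6)(4/5) = 1/14; P(data | r = 6) = (6/8)(2/7)(1/6)(5/5) = 1/28.
Weighting by the prior gives 4/9 · 0 = 0, 4/9 · 1/14 = 2/63, 1/9 · 1/28 = 1/252; summing to 1/28.
The posterior is then P(r = 1 | data) = 0, P(r = 5 | data) = 8/9, P(r = 6 | data) = 1/9.
So P(blue next | data) = Σ P(blue next | H) P(H | data) = (3/4)(8/9) + (1)(1/9) = 7/9.

0.778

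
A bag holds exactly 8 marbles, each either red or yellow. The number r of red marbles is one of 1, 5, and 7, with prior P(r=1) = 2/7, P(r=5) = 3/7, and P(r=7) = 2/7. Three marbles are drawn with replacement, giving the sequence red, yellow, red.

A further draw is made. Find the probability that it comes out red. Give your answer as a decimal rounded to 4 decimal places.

0.6769

The likelihood of the observed sequence under each hypothesis: P(data | r = 1) = (1/8)(7/8)(1/8) = 0.013672; P(data | r = 5) = (5/8)(3/8)(5/8) = 0.14648; P(data | r = 7) = (7/8)(1/8)(7/8) = 0.095703.
The prior-weighted likelihoods are 2/7 · 0.013672 = 0.0039062, 3/7 · 0.14648 = 0.062779, 2/7 · 0.095703 = 0.027344; summing to 0.094029.
The posterior is then P(r = 1 | data) = 0.041543, P(r = 5 | data) = 0.66766, P(r = 7 | data) = 0.2908.
The predictive probability is P(red next | data) = (1/8)(0.041543) + (5/8)(0.66766) + (7/8)(0.2908) = 0.67693.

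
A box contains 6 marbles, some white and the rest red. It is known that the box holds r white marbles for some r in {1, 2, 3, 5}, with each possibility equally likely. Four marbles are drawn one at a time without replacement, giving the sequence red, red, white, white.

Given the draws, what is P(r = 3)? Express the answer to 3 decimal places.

The likelihood of the observed sequence under each hypothesis: P(data | r = 1) = (5/6)(4/5)(1/4)(0/3) = 0; P(data | r = 2) = (4/6)(3/5)(2/4)(1/3) = 1/15; P(data | r = 3) = (3/6)(2/5)(3/4)(2/3) = 1/10; P(data | r = 5) = (1/6)(0/5) = 0.
Weighting by the prior gives 1/4 · 0 = 0, 1/4 · 1/15 = 1/60, 1/4 · 1/10 = 1/40, 1/4 · 0 = 0; summing to 1/24.
So P(r = 3 | data) = (1/40) / (1/24) = 3/5.

0.600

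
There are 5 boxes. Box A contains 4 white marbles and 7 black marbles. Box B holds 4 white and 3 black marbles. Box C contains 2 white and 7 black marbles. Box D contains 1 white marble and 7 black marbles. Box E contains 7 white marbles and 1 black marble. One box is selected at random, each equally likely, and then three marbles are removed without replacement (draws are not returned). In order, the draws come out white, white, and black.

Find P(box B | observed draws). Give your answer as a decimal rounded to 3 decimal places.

0.419

For each hypothesis, P(data | H) works out to: P(data | box A) = (4/11)(3/10)(7/9) = 0.084848; P(data | box B) = (4/7)(3/6)(3/5) = 0.17143; P(data | box C) = (2/9)(1/8)(7/7) = 0.027778; P(data | box D) = (1/8)(0/7) = 0; P(data | box E) = (7/8)(6/7)(1/6) = 0.125.
The prior-weighted likelihoods are 1/5 · 0.084848 = 0.01697, 1/5 · 0.17143 = 0.034286, 1/5 · 0.027778 = 0.0055556, 1/5 · 0 = 0, 1/5 · 0.125 = 0.025; summing to 0.081811.
So P(box B | data) = (0.034286) / (0.081811) = 0.41908.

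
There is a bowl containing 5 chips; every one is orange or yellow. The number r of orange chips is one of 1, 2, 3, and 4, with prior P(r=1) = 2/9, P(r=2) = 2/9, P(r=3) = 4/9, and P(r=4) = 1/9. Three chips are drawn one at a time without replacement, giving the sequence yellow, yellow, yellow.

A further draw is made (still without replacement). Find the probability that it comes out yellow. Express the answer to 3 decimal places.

For each hypothesis, P(data | H) works out to: P(data | r = 1) = (4/5)(3/4)(2/3) = 2/5; P(data | r = 2) = (3/5)(2/4)(1/3) = 1/10; P(data | r = 3) = (2/5)(1/4)(0/3) = 0; P(data | r = 4) = (1/5)(0/4) = 0.
The prior-weighted likelihoods are 2/9 · 2/5 = 4/45, 2/9 · 1/10 = 1/45, 4/9 · 0 = 0, 1/9 · 0 = 0; with total 1/9.
Dividing through by the total gives posterior P(r = 1 | data) = 4/5, P(r = 2 | data) = 1/5, P(r = 3 | data) = 0, P(r = 4 | data) = 0.
Averaging over the posterior, P(yellow next | data) = (1/2)(4/5) + (0)(1/5) = 2/5.

0.400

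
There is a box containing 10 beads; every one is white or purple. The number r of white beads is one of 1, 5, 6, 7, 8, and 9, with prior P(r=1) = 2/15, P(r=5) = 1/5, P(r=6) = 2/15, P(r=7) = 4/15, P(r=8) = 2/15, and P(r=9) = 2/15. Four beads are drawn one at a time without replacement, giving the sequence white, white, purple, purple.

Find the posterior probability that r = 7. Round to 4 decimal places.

For each hypothesis, P(data | H) works out to: P(data | r = 1) = (1/10)(0/9) = 0; P(data | r = 5) = (5/10)(4/9)(5/8)(4/7) = 0.079365; P(data | r = 6) = (6/10)(5/9)(4/8)(3/7) = 0.071429; P(data | r = 7) = (7/10)(6/9)(3/8)(2/7) = 0.05; P(data | r = 8) = (8/10)(7/9)(2/8)(1/7) = 0.022222; P(data | r = 9) = (9/10)(8/9)(1/8)(0/7) = 0.
The prior-weighted likelihoods are 2/15 · 0 = 0, 1/5 · 0.079365 = 0.015873, 2/15 · 0.071429 = 0.0095238, 4/15 · 0.05 = 0.013333, 2/15 · 0.022222 = 0.002963, 2/15 · 0 = 0; summing to 0.041693.
So P(r = 7 | data) = (0.013333) / (0.041693) = 0.3198.

0.3198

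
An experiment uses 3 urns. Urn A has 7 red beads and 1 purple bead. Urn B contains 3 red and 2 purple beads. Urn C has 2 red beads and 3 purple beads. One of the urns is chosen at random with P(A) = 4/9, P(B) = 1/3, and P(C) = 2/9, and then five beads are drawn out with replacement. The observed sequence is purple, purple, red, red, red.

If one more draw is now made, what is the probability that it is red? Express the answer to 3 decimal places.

The likelihood of the observed sequence under each hypothesis: P(data | urn A) = (1/8)(1/8)(7/8)(7/8)(7/8) = 0.010468; P(data | urn B) = (2/5)(2/5)(3/5)(3/5)(3/5) = 0.03456; P(data | urn C) = (3/5)(3/5)(2/5)(2/5)(2/5) = 0.02304.
The prior-weighted likelihoods are 4/9 · 0.010468 = 0.0046522, 1/3 · 0.03456 = 0.01152, 2/9 · 0.02304 = 0.00512; these sum to 0.021292.
Dividing through by the total gives posterior P(urn A | data) = 0.21849, P(urn B | data) = 0.54104, P(urn C | data) = 0.24046.
Averaging over the posterior, P(red next | data) = (7/8)(0.21849) + (3/5)(0.54104) + (2/5)(0.24046) = 0.61199.

0.612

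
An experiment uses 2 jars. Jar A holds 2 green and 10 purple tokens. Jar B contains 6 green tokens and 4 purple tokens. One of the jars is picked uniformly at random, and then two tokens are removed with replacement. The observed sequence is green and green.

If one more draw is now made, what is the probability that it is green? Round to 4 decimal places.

The likelihood of the observed sequence under each hypothesis: P(data | jar A) = (2/12)(2/12) = 0.027778; P(data | jar B) = (6/10)(6/10) = 0.36.
The prior-weighted likelihoods are 1/2 · 0.027778 = 0.013889, 1/2 · 0.36 = 0.18; with total 0.19389.
Dividing through by the total gives posterior P(jar A | data) = 0.071633, P(jar B | data) = 0.92837.
The predictive probability is P(green next | data) = (1/6)(0.071633) + (3/5)(0.92837) = 0.56896.

0.5690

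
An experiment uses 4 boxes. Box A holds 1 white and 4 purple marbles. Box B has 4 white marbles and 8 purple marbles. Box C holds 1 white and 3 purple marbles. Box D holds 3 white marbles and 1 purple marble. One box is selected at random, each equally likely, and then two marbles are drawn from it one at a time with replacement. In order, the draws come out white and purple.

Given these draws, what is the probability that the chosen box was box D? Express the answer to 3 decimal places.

0.248

The likelihood of the observed sequence under each hypothesis: P(data | box A) = (1/5)(4/5) = 0.16; P(data | box B) = (4/12)(8/12) = 0.22222; P(data | box C) = (1/4)(3/4) = 0.1875; P(data | box D) = (3/4)(1/4) = 0.1875.
The prior-weighted likelihoods are 1/4 · 0.16 = 0.04, 1/4 · 0.22222 = 0.055556, 1/4 · 0.1875 = 0.046875, 1/4 · 0.1875 = 0.046875; with total 0.18931.
By Bayes' rule, P(box D | data) = (0.046875) / (0.18931) = 0.24762.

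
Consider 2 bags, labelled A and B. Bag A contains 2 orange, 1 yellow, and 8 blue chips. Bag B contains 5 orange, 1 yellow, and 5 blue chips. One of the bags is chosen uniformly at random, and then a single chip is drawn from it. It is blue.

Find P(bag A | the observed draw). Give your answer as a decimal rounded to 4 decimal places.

For each hypothesis, P(data | H) works out to: P(data | bag A) = (8/11) = 8/11; P(data | bag B) = (5/11) = 5/11.
The prior-weighted likelihoods are 1/2 · 8/11 = 4/11, 1/2 · 5/11 = 5/22; summing to 13/22.
By Bayes' rule, P(bag A | data) = (4/11) / (13/22) = 8/13.

0.6154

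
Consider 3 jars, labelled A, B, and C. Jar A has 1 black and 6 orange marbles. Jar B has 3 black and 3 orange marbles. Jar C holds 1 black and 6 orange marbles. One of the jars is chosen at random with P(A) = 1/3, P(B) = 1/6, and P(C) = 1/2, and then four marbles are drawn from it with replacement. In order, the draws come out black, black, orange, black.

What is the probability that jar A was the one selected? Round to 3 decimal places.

0.067

Under each hypothesis, the probability of the observed sequence is: P(data | jar A) = (1/7)(1/7)(6/7)(1/7) = 0.002499; P(data | jar B) = (3/6)(3/6)(3/6)(3/6) = 0.0625; P(data | jar C) = (1/7)(1/7)(6/7)(1/7) = 0.002499.
Weighting by the prior gives 1/3 · 0.002499 = 0.00083299, 1/6 · 0.0625 = 0.010417, 1/2 · 0.002499 = 0.0012495; these sum to 0.012499.
Hence P(jar A | data) = (0.00083299) / (0.012499) = 0.066644.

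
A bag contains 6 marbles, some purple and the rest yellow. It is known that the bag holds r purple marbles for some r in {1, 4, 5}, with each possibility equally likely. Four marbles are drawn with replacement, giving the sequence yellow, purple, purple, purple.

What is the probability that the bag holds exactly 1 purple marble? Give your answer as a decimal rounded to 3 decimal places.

0.019

Compute the likelihood of the observed sequence for each case: P(data | r = 1) = (5/6)(1/6)(1/6)(1/6) = 0.003858; P(data | r = 4) = (2/6)(4/6)(4/6)(4/6) = 0.098765; P(data | r = 5) = (1/6)(5/6)(5/6)(5/6) = 0.096451.
Multiplying each by its prior: 1/3 · 0.003858 = 0.001286, 1/3 · 0.098765 = 0.032922, 1/3 · 0.096451 = 0.03215; these sum to 0.066358.
Hence P(r = 1 | data) = (0.001286) / (0.066358) = 0.01938.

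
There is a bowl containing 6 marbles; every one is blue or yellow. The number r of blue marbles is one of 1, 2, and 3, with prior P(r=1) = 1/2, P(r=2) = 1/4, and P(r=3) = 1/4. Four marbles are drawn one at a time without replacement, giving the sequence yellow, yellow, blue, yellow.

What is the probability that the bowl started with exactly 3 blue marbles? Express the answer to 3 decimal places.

0.097

Compute the likelihood of the observed sequence for each case: P(data | r = 1) = (5/6)(4/5)(1/4)(3/3) = 1/6; P(data | r = 2) = (4/6)(3/5)(2/4)(2/3) = 2/15; P(data | r = 3) = (3/6)(2/5)(3/4)(1/3) = 1/20.
The prior-weighted likelihoods are 1/2 · 1/6 = 1/12, 1/4 · 2/15 = 1/30, 1/4 · 1/20 = 1/80; summing to 31/240.
So P(r = 3 | data) = (1/80) / (31/240) = 3/31.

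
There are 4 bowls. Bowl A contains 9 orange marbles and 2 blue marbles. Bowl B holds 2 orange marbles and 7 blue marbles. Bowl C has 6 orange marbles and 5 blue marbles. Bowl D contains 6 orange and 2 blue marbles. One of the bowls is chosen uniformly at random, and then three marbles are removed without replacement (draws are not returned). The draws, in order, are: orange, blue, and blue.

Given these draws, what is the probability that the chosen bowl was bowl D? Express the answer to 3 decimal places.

0.104

Under each hypothesis, the probability of the observed sequence is: P(data | bowl A) = (9/11)(2/10)(1/9) = 0.018182; P(data | bowl B) = (2/9)(7/8)(6/7) = 0.16667; P(data | bowl C) = (6/11)(5/10)(4/9) = 0.12121; P(data | bowl D) = (6/8)(2/7)(1/6) = 0.035714.
The prior-weighted likelihoods are 1/4 · 0.018182 = 0.0045455, 1/4 · 0.16667 = 0.041667, 1/4 · 0.12121 = 0.030303, 1/4 · 0.035714 = 0.0089286; these sum to 0.085444.
Hence P(bowl D | data) = (0.0089286) / (0.085444) = 0.1045.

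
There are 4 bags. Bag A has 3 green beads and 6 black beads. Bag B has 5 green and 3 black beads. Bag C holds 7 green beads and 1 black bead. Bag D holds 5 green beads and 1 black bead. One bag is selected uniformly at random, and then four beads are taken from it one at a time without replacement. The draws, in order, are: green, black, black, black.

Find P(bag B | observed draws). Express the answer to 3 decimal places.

The likelihood of the observed sequence under each hypothesis: P(data | bag A) = (3/9)(6/8)(5/7)(4/6) = 5/42; P(data | bag B) = (5/8)(3/7)(2/6)(1/5) = 1/56; P(data | bag C) = (7/8)(1/7)(0/6) = 0; P(data | bag D) = (5/6)(1/5)(0/4) = 0.
Weighting by the prior gives 1/4 · 5/42 = 5/168, 1/4 · 1/56 = 1/224, 1/4 · 0 = 0, 1/4 · 0 = 0; summing to 23/672.
By Bayes' rule, P(bag B | data) = (1/224) / (23/672) = 3/23.

0.130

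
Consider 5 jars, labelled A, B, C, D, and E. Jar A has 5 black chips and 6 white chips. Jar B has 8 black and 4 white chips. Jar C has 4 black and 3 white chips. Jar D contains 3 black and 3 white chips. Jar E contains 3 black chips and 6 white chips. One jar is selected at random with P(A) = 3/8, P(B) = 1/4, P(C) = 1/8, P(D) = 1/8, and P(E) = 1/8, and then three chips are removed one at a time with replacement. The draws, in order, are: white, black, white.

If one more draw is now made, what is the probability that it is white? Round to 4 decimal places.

Compute the likelihood of the observed sequence for each case: P(data | jar A) = (6/11)(5/11)(6/11) = 0.13524; P(data | jar B) = (4/12)(8/12)(4/12) = 0.074074; P(data | jar C) = (3/7)(4/7)(3/7) = 0.10496; P(data | jar D) = (3/6)(3/6)(3/6) = 0.125; P(data | jar E) = (6/9)(3/9)(6/9) = 0.14815.
Multiplying each by its prior: 3/8 · 0.13524 = 0.050714, 1/4 · 0.074074 = 0.018519, 1/8 · 0.10496 = 0.01312, 1/8 · 0.125 = 0.015625, 1/8 · 0.14815 = 0.018519; with total 0.1165.
Normalising, the posterior is P(jar A | data) = 0.43533, P(jar B | data) = 0.15896, P(jar C | data) = 0.11262, P(jar D | data) = 0.13413, P(jar E | data) = 0.15896.
Averaging over the posterior, P(white next | data) = (6/11)(0.43533) + (1/3)(0.15896) + (3/7)(0.11262) + (1/2)(0.13413) + (2/3)(0.15896) = 0.51174.

0.5117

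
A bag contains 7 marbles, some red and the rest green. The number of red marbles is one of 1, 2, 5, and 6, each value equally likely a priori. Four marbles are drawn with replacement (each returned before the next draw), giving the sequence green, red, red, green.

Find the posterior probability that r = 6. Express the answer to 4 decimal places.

0.1324

Compute the likelihood of the observed sequence for each case: P(data | r = 1) = (6/7)(1/7)(1/7)(6/7) = 0.014994; P(data | r = 2) = (5/7)(2/7)(2/7)(5/7) = 0.041649; P(data | r = 5) = (2/7)(5/7)(5/7)(2/7) = 0.041649; P(data | r = 6) = (1/7)(6/7)(6/7)(1/7) = 0.014994.
The prior-weighted likelihoods are 1/4 · 0.014994 = 0.0037484, 1/4 · 0.041649 = 0.010412, 1/4 · 0.041649 = 0.010412, 1/4 · 0.014994 = 0.0037484; summing to 0.028322.
So P(r = 6 | data) = (0.0037484) / (0.028322) = 0.13235.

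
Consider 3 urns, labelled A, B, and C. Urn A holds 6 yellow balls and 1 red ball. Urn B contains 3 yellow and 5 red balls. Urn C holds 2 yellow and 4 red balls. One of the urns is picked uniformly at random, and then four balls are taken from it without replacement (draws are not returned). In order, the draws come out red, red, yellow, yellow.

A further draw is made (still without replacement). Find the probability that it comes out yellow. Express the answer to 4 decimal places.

For each hypothesis, P(data | H) works out to: P(data | urn A) = (1/7)(0/6) = 0; P(data | urn B) = (5/8)(4/7)(3/6)(2/5) = 1/14; P(data | urn C) = (4/6)(3/5)(2/4)(1/3) = 1/15.
Weighting by the prior gives 1/3 · 0 = 0, 1/3 · 1/14 = 1/42, 1/3 · 1/15 = 1/45; with total 29/630.
The posterior is then P(urn A | data) = 0, P(urn B | data) = 15/29, P(urn C | data) = 14/29.
The predictive probability is P(yellow next | data) = (1/4)(15/29) + (0)(14/29) = 15/116.

0.1293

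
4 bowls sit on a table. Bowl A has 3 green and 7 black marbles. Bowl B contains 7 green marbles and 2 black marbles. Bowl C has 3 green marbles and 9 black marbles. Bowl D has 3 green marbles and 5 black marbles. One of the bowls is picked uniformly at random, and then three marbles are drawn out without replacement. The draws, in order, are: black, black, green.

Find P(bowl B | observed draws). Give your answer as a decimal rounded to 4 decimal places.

0.0510

Compute the likelihood of the observed sequence for each case: P(data | bowl A) = (7/10)(6/9)(3/8) = 0.175; P(data | bowl B) = (2/9)(1/8)(7/7) = 0.027778; P(data | bowl C) = (9/12)(8/11)(3/10) = 0.16364; P(data | bowl D) = (5/8)(4/7)(3/6) = 0.17857.
Multiplying each by its prior: 1/4 · 0.175 = 0.04375, 1/4 · 0.027778 = 0.0069444, 1/4 · 0.16364 = 0.040909, 1/4 · 0.17857 = 0.044643; summing to 0.13625.
Therefore the posterior P(bowl B | data) = (0.0069444) / (0.13625) = 0.05097.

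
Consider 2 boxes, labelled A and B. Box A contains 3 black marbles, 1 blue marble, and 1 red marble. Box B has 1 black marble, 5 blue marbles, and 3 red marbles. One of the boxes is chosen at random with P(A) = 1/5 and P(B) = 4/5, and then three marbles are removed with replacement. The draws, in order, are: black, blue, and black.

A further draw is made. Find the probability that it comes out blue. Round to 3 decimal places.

Under each hypothesis, the probability of the observed sequence is: P(data | box A) = (3/5)(1/5)(3/5) = 0.072; P(data | box B) = (1/9)(5/9)(1/9) = 0.0068587.
Multiplying each by its prior: 1/5 · 0.072 = 0.0144, 4/5 · 0.0068587 = 0.005487; these sum to 0.019887.
Dividing through by the total gives posterior P(box A | data) = 0.72409, P(box B | data) = 0.27591.
Averaging over the posterior, P(blue next | data) = (1/5)(0.72409) + (5/9)(0.27591) = 0.2981.

0.298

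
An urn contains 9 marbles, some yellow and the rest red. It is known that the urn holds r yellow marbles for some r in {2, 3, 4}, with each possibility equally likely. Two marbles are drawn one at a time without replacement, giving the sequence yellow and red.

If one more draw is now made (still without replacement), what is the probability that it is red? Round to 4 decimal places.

The likelihood of the observed sequence under each hypothesis: P(data | r = 2) = (2/9)(7/8) = 7/36; P(data | r = 3) = (3/9)(6/8) = 1/4; P(data | r = 4) = (4/9)(5/8) = 5/18.
The prior-weighted likelihoods are 1/3 · 7/36 = 7/108, 1/3 · 1/4 = 1/12, 1/3 · 5/18 = 5/54; with total 13/54.
Dividing through by the total gives posterior P(r = 2 | data) = 7/26, P(r = 3 | data) = 9/26, P(r = 4 | data) = 5/13.
So P(red next | data) = Σ P(red next | H) P(H | data) = (6/7)(7/26) + (5/7)(9/26) + (4/7)(5/13) = 127/182.

0.6978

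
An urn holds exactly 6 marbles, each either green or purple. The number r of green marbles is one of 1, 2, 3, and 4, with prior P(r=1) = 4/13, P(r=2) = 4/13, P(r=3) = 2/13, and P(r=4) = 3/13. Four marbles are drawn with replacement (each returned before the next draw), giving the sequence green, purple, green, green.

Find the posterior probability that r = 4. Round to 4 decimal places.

Under each hypothesis, the probability of the observed sequence is: P(data | r = 1) = (1/6)(5/6)(1/6)(1/6) = 0.003858; P(data | r = 2) = (2/6)(4/6)(2/6)(2/6) = 0.024691; P(data | r = 3) = (3/6)(3/6)(3/6)(3/6) = 0.0625; P(data | r = 4) = (4/6)(2/6)(4/6)(4/6) = 0.098765.
Multiplying each by its prior: 4/13 · 0.003858 = 0.0011871, 4/13 · 0.024691 = 0.0075973, 2/13 · 0.0625 = 0.0096154, 3/13 · 0.098765 = 0.022792; with total 0.041192.
So P(r = 4 | data) = (0.022792) / (0.041192) = 0.55331.

0.5533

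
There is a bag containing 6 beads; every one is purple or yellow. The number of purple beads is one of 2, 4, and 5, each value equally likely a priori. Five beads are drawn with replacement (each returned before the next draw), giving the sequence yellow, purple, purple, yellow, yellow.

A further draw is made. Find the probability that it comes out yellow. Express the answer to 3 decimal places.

0.532

For each hypothesis, P(data | H) works out to: P(data | r = 2) = (4/6)(2/6)(2/6)(4/6)(4/6) = 0.032922; P(data | r = 4) = (2/6)(4/6)(4/6)(2/6)(2/6) = 0.016461; P(data | r = 5) = (1/6)(5/6)(5/6)(1/6)(1/6) = 0.003215.
The prior-weighted likelihoods are 1/3 · 0.032922 = 0.010974, 1/3 · 0.016461 = 0.005487, 1/3 · 0.003215 = 0.0010717; with total 0.017533.
Normalising, the posterior is P(r = 2 | data) = 0.62592, P(r = 4 | data) = 0.31296, P(r = 5 | data) = 0.061125.
The predictive probability is P(yellow next | data) = (2/3)(0.62592) + (1/3)(0.31296) + (1/6)(0.061125) = 0.53178.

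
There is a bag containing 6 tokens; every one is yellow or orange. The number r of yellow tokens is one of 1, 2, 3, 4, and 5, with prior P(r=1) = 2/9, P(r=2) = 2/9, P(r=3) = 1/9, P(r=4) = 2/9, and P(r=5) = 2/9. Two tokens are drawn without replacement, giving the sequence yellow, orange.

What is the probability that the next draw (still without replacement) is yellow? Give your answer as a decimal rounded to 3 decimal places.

For each hypothesis, P(data | H) works out to: P(data | r = 1) = (1/6)(5/5) = 1/6; P(data | r = 2) = (2/6)(4/5) = 4/15; P(data | r = 3) = (3/6)(3/5) = 3/10; P(data | r = 4) = (4/6)(2/5) = 4/15; P(data | r = 5) = (5/6)(1/5) = 1/6.
Weighting by the prior gives 2/9 · 1/6 = 1/27, 2/9 · 4/15 = 8/135, 1/9 · 3/10 = 1/30, 2/9 · 4/15 = 8/135, 2/9 · 1/6 = 1/27; summing to 61/270.
Normalising, the posterior is P(r = 1 | data) = 10/61, P(r = 2 | data) = 16/61, P(r = 3 | data) = 9/61, P(r = 4 | data) = 16/61, P(r = 5 | data) = 10/61.
So P(yellow next | data) = Σ P(yellow next | H) P(H | data) = (0)(10/61) + (1/4)(16/61) + (1/2)(9/61) + (3/4)(16/61) + (1)(10/61) = 1/2.

0.500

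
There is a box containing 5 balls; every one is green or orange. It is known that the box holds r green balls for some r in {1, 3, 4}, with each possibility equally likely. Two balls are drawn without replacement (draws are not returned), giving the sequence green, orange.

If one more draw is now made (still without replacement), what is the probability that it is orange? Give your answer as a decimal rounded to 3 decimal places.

Compute the likelihood of the observed sequence for each case: P(data | r = 1) = (1/5)(4/4) = 1/5; P(data | r = 3) = (3/5)(2/4) = 3/10; P(data | r = 4) = (4/5)(1/4) = 1/5.
Multiplying each by its prior: 1/3 · 1/5 = 1/15, 1/3 · 3/10 = 1/10, 1/3 · 1/5 = 1/15; summing to 7/30.
Dividing through by the total gives posterior P(r = 1 | data) = 2/7, P(r = 3 | data) = 3/7, P(r = 4 | data) = 2/7.
So P(orange next | data) = Σ P(orange next | H) P(H | data) = (1)(2/7) + (1/3)(3/7) + (0)(2/7) = 3/7.

0.429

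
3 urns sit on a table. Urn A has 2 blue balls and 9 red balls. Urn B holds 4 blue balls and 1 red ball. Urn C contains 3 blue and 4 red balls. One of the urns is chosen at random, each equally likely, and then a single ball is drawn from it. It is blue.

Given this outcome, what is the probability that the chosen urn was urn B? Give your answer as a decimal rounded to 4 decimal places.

Under each hypothesis, the probability of this draw is: P(data | urn A) = (2/11) = 2/11; P(data | urn B) = (4/5) = 4/5; P(data | urn C) = (3/7) = 3/7.
Multiplying each by its prior: 1/3 · 2/11 = 2/33, 1/3 · 4/5 = 4/15, 1/3 · 3/7 = 1/7; these sum to 181/385.
Hence P(urn B | data) = (4/15) / (181/385) = 308/543.

0.5672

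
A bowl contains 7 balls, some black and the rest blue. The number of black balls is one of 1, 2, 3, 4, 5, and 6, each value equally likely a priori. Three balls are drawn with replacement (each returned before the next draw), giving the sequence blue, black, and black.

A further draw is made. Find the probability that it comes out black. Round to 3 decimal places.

For each hypothesis, P(data | H) works out to: P(data | r = 1) = (6/7)(1/7)(1/7) = 0.017493; P(data | r = 2) = (5/7)(2/7)(2/7) = 0.058309; P(data | r = 3) = (4/7)(3/7)(3/7) = 0.10496; P(data | r = 4) = (3/7)(4/7)(4/7) = 0.13994; P(data | r = 5) = (2/7)(5/7)(5/7) = 0.14577; P(data | r = 6) = (1/7)(6/7)(6/7) = 0.10496.
Weighting by the prior gives 1/6 · 0.017493 = 0.0029155, 1/6 · 0.058309 = 0.0097182, 1/6 · 0.10496 = 0.017493, 1/6 · 0.13994 = 0.023324, 1/6 · 0.14577 = 0.024295, 1/6 · 0.10496 = 0.017493; summing to 0.095238.
Normalising, the posterior is P(r = 1 | data) = 0.030612, P(r = 2 | data) = 0.10204, P(r = 3 | data) = 0.18367, P(r = 4 | data) = 0.2449, P(r = 5 | data) = 0.2551, P(r = 6 | data) = 0.18367.
So P(black next | data) = Σ P(black next | H) P(H | data) = (1/7)(0.030612) + (2/7)(0.10204) + (3/7)(0.18367) + (4/7)(0.2449) + (5/7)(0.2551) + (6/7)(0.18367) = 0.59184.

0.592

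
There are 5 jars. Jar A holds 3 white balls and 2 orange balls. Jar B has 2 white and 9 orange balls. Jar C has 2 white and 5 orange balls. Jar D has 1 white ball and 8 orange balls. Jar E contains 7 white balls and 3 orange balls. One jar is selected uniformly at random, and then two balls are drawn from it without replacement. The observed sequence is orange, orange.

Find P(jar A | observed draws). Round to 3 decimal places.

0.048

Compute the likelihood of the observed sequence for each case: P(data | jar A) = (2/5)(1/4) = 0.1; P(data | jar B) = (9/11)(8/10) = 0.65455; P(data | jar C) = (5/7)(4/6) = 0.47619; P(data | jar D) = (8/9)(7/8) = 0.77778; P(data | jar E) = (3/10)(2/9) = 0.066667.
The prior-weighted likelihoods are 1/5 · 0.1 = 0.02, 1/5 · 0.65455 = 0.13091, 1/5 · 0.47619 = 0.095238, 1/5 · 0.77778 = 0.15556, 1/5 · 0.066667 = 0.013333; with total 0.41504.
So P(jar A | data) = (0.02) / (0.41504) = 0.048189.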